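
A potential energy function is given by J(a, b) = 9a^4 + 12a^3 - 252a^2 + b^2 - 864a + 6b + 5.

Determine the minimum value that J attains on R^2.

-4420

J(a,b) separates as P(a) + Q(b) + 5, so its minimum is min P + min Q + 5.
P'(a) = 36(a - 4)(a + 2)(a + 3) vanishes at a ∈ {-3, -2, 4}; Q'(b) = 2b + 6 vanishes at b ∈ {-3}.
Local minima of P (where P''>0): P(-3)=729, P(4)=-4416. Local minima of Q: Q(-3)=-9.
So the global minimum of J is P(4) + Q(-3) + 5 = -4416 − 9 + 5 = -4420, attained at (4, -3).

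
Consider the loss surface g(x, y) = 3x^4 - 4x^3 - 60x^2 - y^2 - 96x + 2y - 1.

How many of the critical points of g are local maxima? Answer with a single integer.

g separates as a function of x plus a function of y, so ∇g=0 decouples.
∂g/∂x = 12(x - 4)(x + 1)(x + 2) = 0 at x ∈ {-2, -1, 4}; ∂g/∂y = -2(y - 1) = 0 at y ∈ {1}.
The Hessian is diagonal: diag(g_xx, g_yy). Second derivatives: g_xx(-2)=72, g_xx(-1)=-60, g_xx(4)=360; g_yy(1)=-2.
Local maxima occur where both diagonal entries negative: (-1, 1). Count: 1.

1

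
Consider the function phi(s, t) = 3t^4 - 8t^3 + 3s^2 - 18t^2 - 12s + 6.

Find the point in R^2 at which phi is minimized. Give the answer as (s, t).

phi(s,t) separates as P(s) + Q(t) + 6, so its minimum is min P + min Q + 6.
P'(s) = 6s - 12 vanishes at s ∈ {2}; Q'(t) = 12t(t - 3)(t + 1) vanishes at t ∈ {-1, 0, 3}.
Local minima of P (where P''>0): P(2)=-12. Local minima of Q: Q(-1)=-7, Q(3)=-135.
So the global minimum of phi is P(2) + Q(3) + 6 = -12 − 135 + 6 = -141, attained at (2, 3).

(2, 3)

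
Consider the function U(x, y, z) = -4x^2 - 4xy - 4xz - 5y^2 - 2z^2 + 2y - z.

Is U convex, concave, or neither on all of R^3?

concave

U is quadratic, so its Hessian is the constant matrix H = [[-8, -4, -4], [-4, -10, 0], [-4, 0, -4]].
Leading principal minors: -8, 64, -96.
Signs alternate −, +, − ⇒ H ≺ 0 ⇒ concave.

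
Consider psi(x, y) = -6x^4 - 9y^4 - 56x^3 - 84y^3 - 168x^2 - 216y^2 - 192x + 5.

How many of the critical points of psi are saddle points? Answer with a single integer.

4

psi separates as a function of x plus a function of y, so ∇psi=0 decouples.
∂psi/∂x = -24(x + 1)(x + 2)(x + 4) = 0 at x ∈ {-4, -2, -1}; ∂psi/∂y = -36y(y + 3)(y + 4) = 0 at y ∈ {-4, -3, 0}.
The Hessian is diagonal: diag(psi_xx, psi_yy). Second derivatives: psi_xx(-4)=-144, psi_xx(-2)=48, psi_xx(-1)=-72; psi_yy(-4)=-144, psi_yy(-3)=108, psi_yy(0)=-432.
Saddle points occur where the two diagonal entries have opposite signs: (-4, -3), (-2, -4), (-2, 0), (-1, -3). Count: 4.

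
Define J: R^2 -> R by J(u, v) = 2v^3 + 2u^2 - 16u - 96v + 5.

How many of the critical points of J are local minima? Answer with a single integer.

1

J separates as a function of u plus a function of v, so ∇J=0 decouples.
∂J/∂u = 4(u - 4) = 0 at u ∈ {4}; ∂J/∂v = 6(v - 4)(v + 4) = 0 at v ∈ {-4, 4}.
The Hessian is diagonal: diag(J_uu, J_vv). Second derivatives: J_uu(4)=4; J_vv(-4)=-48, J_vv(4)=48.
Local minima occur where both diagonal entries positive: (4, 4). Count: 1.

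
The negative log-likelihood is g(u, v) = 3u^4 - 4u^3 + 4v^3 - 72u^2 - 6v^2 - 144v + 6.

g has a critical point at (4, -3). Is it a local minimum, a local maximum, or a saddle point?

The mixed partial ∂²g/∂u∂v is 0, so the Hessian at any point is diag(g_uu, g_vv) = diag(12(3u^2 - 2u - 12), 12(2v - 1)).
At (4, -3): H = diag(336, -84).
The eigenvalues have opposite signs, so H is indefinite: a saddle point.

saddle point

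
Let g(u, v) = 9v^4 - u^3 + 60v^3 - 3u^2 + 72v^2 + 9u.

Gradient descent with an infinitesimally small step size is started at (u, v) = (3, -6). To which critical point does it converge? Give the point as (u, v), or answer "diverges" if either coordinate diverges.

diverges

g is separable, so gradient descent decouples: u follows -∂g/∂u, v follows -∂g/∂v.
∂g/∂u = -3(u - 1)(u + 3); at u=3 this is -36, so u increases.
∂g/∂v = 36v(v + 1)(v + 4); at v=-6 this is -2160, so v increases.
The u-coordinate has no critical point in that direction and runs off to infinity.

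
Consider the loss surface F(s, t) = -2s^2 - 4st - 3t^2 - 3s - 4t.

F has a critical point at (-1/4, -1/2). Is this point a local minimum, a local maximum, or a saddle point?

The Hessian of F is constant: H = [[-4, -4], [-4, -6]].
det(H) = (-4)·(-6) − (-4)² = 8.
det(H) > 0 and tr(H) = -10 < 0, so H is negative definite and the point is a local maximum.

local maximum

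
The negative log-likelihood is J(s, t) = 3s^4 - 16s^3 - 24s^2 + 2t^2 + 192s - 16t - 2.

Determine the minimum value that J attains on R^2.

J(s,t) separates as P(s) + Q(t) − 2, so its minimum is min P + min Q − 2.
P'(s) = 12(s - 4)(s - 2)(s + 2) vanishes at s ∈ {-2, 2, 4}; Q'(t) = 4(t - 4) vanishes at t ∈ {4}.
Local minima of P (where P''>0): P(-2)=-304, P(4)=128. Local minima of Q: Q(4)=-32.
So the global minimum of J is P(-2) + Q(4) − 2 = -304 − 32 − 2 = -338, attained at (-2, 4).

-338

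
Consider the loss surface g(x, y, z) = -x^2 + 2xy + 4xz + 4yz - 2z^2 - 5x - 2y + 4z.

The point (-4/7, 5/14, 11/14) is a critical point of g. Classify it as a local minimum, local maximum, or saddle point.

saddle point

The Hessian is constant: H = [[-2, 2, 4], [2, 0, 4], [4, 4, -4]].
Leading principal minors: Δ₁ = -2, Δ₂ = -4, Δ₃ = 112.
The minors fit neither the all-positive nor the alternating-sign pattern, so H is indefinite: a saddle point.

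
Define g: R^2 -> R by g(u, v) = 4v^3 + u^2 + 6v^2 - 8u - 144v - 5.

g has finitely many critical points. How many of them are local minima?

g separates as a function of u plus a function of v, so ∇g=0 decouples.
∂g/∂u = 2(u - 4) = 0 at u ∈ {4}; ∂g/∂v = 12(v - 3)(v + 4) = 0 at v ∈ {-4, 3}.
The Hessian is diagonal: diag(g_uu, g_vv). Second derivatives: g_uu(4)=2; g_vv(-4)=-84, g_vv(3)=84.
Local minima occur where both diagonal entries positive: (4, 3). Count: 1.

1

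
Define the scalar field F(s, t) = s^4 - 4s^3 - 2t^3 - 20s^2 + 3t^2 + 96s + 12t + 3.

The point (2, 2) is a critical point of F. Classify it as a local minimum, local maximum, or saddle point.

The mixed partial ∂²F/∂s∂t is 0, so the Hessian at any point is diag(F_ss, F_tt) = diag(4(3s^2 - 6s - 10), 6(-2t + 1)).
At (2, 2): H = diag(-40, -18).
Both eigenvalues are negative, so H is negative definite: a local maximum.

local maximum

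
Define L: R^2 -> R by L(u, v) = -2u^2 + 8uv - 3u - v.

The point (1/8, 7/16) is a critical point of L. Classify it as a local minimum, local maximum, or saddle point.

The Hessian of L is constant: H = [[-4, 8], [8, 0]].
det(H) = (-4)·0 − 8² = -64.
Since det(H) < 0, H is indefinite and the critical point is a saddle point.

saddle point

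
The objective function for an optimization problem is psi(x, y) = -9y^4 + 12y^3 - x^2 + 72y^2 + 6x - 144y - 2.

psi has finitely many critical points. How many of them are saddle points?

1

psi separates as a function of x plus a function of y, so ∇psi=0 decouples.
∂psi/∂x = -2(x - 3) = 0 at x ∈ {3}; ∂psi/∂y = -36(y - 2)(y - 1)(y + 2) = 0 at y ∈ {-2, 1, 2}.
The Hessian is diagonal: diag(psi_xx, psi_yy). Second derivatives: psi_xx(3)=-2; psi_yy(-2)=-432, psi_yy(1)=108, psi_yy(2)=-144.
Saddle points occur where the two diagonal entries have opposite signs: (3, 1). Count: 1.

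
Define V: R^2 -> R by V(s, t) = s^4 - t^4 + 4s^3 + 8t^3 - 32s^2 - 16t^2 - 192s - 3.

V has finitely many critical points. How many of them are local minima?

2

V separates as a function of s plus a function of t, so ∇V=0 decouples.
∂V/∂s = 4(s - 4)(s + 3)(s + 4) = 0 at s ∈ {-4, -3, 4}; ∂V/∂t = -4t(t - 4)(t - 2) = 0 at t ∈ {0, 2, 4}.
The Hessian is diagonal: diag(V_ss, V_tt). Second derivatives: V_ss(-4)=32, V_ss(-3)=-28, V_ss(4)=224; V_tt(0)=-32, V_tt(2)=16, V_tt(4)=-32.
Local minima occur where both diagonal entries positive: (-4, 2), (4, 2). Count: 2.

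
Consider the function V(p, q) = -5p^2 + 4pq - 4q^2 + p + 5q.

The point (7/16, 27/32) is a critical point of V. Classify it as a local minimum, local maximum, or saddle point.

The Hessian of V is constant: H = [[-10, 4], [4, -8]].
det(H) = (-10)·(-8) − 4² = 64.
det(H) > 0 and tr(H) = -18 < 0, so H is negative definite and the point is a local maximum.

local maximum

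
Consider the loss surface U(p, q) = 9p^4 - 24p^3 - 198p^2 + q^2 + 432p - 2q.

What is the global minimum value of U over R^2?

-1702

U(p,q) separates as A(p) + B(q), so its minimum is min A + min B.
A'(p) = 36(p - 4)(p - 1)(p + 3) vanishes at p ∈ {-3, 1, 4}; B'(q) = 2q - 2 vanishes at q ∈ {1}.
Local minima of A (where A''>0): A(-3)=-1701, A(4)=-672. Local minima of B: B(1)=-1.
So the global minimum of U is A(-3) + B(1) = -1701 − 1 = -1702, attained at (-3, 1).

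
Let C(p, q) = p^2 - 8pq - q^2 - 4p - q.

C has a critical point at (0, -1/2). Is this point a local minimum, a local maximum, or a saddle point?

saddle point

The Hessian of C is constant: H = [[2, -8], [-8, -2]].
det(H) = 2·(-2) − (-8)² = -68.
Since det(H) < 0, H is indefinite and the critical point is a saddle point.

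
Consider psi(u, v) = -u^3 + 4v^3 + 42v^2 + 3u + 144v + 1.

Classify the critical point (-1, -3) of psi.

local minimum

The mixed partial ∂²psi/∂u∂v is 0, so the Hessian at any point is diag(psi_uu, psi_vv) = diag(-6u, 12(2v + 7)).
At (-1, -3): H = diag(6, 12).
Both eigenvalues are positive, so H is positive definite: a local minimum.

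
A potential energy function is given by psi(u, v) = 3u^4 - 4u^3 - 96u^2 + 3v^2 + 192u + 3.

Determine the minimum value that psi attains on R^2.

-1277

psi(u,v) separates as P(u) + Q(v) + 3, so its minimum is min P + min Q + 3.
P'(u) = 12(u - 4)(u - 1)(u + 4) vanishes at u ∈ {-4, 1, 4}; Q'(v) = 6v vanishes at v ∈ {0}.
Local minima of P (where P''>0): P(-4)=-1280, P(4)=-256. Local minima of Q: Q(0)=0.
So the global minimum of psi is P(-4) + Q(0) + 3 = -1280 + 0 + 3 = -1277, attained at (-4, 0).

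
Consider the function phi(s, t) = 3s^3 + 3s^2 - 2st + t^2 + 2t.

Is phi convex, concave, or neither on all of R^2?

neither

The term 3s^3 is cubic, so the Hessian is not constant.
∂²phi/∂s² = 18s + 6, which takes both signs as s varies (negative for sufficiently negative s). A diagonal entry of the Hessian changing sign means the Hessian is neither positive- nor negative-semidefinite on all of R^2.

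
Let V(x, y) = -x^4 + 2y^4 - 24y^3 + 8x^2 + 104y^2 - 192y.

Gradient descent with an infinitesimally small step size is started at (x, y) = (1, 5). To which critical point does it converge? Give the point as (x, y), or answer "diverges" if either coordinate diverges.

V is separable, so gradient descent decouples: x follows -∂V/∂x, y follows -∂V/∂y.
∂V/∂x = -4x(x - 2)(x + 2); at x=1 this is 12, so x decreases.
∂V/∂y = 8(y - 4)(y - 3)(y - 2); at y=5 this is 48, so y decreases.
x converges to its nearest critical value 0 (a local min of the x-part); y converges to 4. The iterate converges to (0, 4).

(0, 4)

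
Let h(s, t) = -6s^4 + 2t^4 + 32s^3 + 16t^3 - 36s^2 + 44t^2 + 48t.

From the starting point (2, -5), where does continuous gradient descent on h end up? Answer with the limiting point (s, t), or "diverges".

h is separable, so gradient descent decouples: s follows -∂h/∂s, t follows -∂h/∂t.
∂h/∂s = -24s(s - 3)(s - 1); at s=2 this is 48, so s decreases.
∂h/∂t = 8(t + 1)(t + 2)(t + 3); at t=-5 this is -192, so t increases.
s converges to its nearest critical value 1 (a local min of the s-part); t converges to -3. The iterate converges to (1, -3).

(1, -3)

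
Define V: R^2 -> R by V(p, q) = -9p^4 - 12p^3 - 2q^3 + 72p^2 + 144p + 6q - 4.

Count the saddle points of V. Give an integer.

3

V separates as a function of p plus a function of q, so ∇V=0 decouples.
∂V/∂p = -36(p - 2)(p + 1)(p + 2) = 0 at p ∈ {-2, -1, 2}; ∂V/∂q = -6(q - 1)(q + 1) = 0 at q ∈ {-1, 1}.
The Hessian is diagonal: diag(V_pp, V_qq). Second derivatives: V_pp(-2)=-144, V_pp(-1)=108, V_pp(2)=-432; V_qq(-1)=12, V_qq(1)=-12.
Saddle points occur where the two diagonal entries have opposite signs: (-2, -1), (-1, 1), (2, -1). Count: 3.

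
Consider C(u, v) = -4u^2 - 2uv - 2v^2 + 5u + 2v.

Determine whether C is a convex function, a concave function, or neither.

concave

C is quadratic, so its Hessian is the constant matrix H = [[-8, -2], [-2, -4]].
det(H) = 28, tr(H) = -12.
det(H) > 0 and tr(H) < 0, so H is negative definite everywhere: concave.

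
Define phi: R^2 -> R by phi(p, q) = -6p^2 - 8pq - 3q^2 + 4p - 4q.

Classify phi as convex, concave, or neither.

concave

phi is quadratic, so its Hessian is the constant matrix H = [[-12, -8], [-8, -6]].
det(H) = 8, tr(H) = -18.
det(H) > 0 and tr(H) < 0, so H is negative definite everywhere: concave.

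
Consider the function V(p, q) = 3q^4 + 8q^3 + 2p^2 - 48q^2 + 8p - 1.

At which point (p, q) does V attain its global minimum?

V(p,q) separates as A(p) + B(q) − 1, so its minimum is min A + min B − 1.
A'(p) = 4p + 8 vanishes at p ∈ {-2}; B'(q) = 12q(q - 2)(q + 4) vanishes at q ∈ {-4, 0, 2}.
Local minima of A (where A''>0): A(-2)=-8. Local minima of B: B(-4)=-512, B(2)=-80.
So the global minimum of V is A(-2) + B(-4) − 1 = -8 − 512 − 1 = -521, attained at (-2, -4).

(-2, -4)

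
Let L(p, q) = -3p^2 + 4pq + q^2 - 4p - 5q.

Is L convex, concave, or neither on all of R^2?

L is quadratic, so its Hessian is the constant matrix H = [[-6, 4], [4, 2]].
det(H) = -28, tr(H) = -4.
det(H) < 0, so H is indefinite: neither convex nor concave.

neither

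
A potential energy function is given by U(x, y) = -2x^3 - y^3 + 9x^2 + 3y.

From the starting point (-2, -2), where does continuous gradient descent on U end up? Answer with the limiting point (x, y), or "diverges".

(0, -1)

U is separable, so gradient descent decouples: x follows -∂U/∂x, y follows -∂U/∂y.
∂U/∂x = -6x(x - 3); at x=-2 this is -60, so x increases.
∂U/∂y = -3(y - 1)(y + 1); at y=-2 this is -9, so y increases.
x converges to its nearest critical value 0 (a local min of the x-part); y converges to -1. The iterate converges to (0, -1).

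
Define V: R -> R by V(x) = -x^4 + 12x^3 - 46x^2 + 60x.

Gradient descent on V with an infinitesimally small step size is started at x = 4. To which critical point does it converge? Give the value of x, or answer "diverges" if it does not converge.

3

V'(x) = -4(x - 5)(x - 3)(x - 1), so V'(4) = 12.
Gradient descent moves in the -V' direction, i.e. x is decreasing.
The nearest critical point in that direction is x = 3, where V'' = 16 > 0 (a local minimum). The iterate converges there.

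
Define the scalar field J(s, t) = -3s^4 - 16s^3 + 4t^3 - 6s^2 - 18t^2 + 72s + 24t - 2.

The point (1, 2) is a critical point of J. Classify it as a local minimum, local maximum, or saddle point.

The mixed partial ∂²J/∂s∂t is 0, so the Hessian at any point is diag(J_ss, J_tt) = diag(-12(3s^2 + 8s + 1), 12(2t - 3)).
At (1, 2): H = diag(-144, 12).
The eigenvalues have opposite signs, so H is indefinite: a saddle point.

saddle point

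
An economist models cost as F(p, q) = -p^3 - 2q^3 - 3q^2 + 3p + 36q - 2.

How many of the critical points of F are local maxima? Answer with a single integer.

1

F separates as a function of p plus a function of q, so ∇F=0 decouples.
∂F/∂p = -3(p - 1)(p + 1) = 0 at p ∈ {-1, 1}; ∂F/∂q = -6(q - 2)(q + 3) = 0 at q ∈ {-3, 2}.
The Hessian is diagonal: diag(F_pp, F_qq). Second derivatives: F_pp(-1)=6, F_pp(1)=-6; F_qq(-3)=30, F_qq(2)=-30.
Local maxima occur where both diagonal entries negative: (1, 2). Count: 1.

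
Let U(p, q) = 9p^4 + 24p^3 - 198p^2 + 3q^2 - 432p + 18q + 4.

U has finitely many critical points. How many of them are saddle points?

U separates as a function of p plus a function of q, so ∇U=0 decouples.
∂U/∂p = 36(p - 3)(p + 1)(p + 4) = 0 at p ∈ {-4, -1, 3}; ∂U/∂q = 6(q + 3) = 0 at q ∈ {-3}.
The Hessian is diagonal: diag(U_pp, U_qq). Second derivatives: U_pp(-4)=756, U_pp(-1)=-432, U_pp(3)=1008; U_qq(-3)=6.
Saddle points occur where the two diagonal entries have opposite signs: (-1, -3). Count: 1.

1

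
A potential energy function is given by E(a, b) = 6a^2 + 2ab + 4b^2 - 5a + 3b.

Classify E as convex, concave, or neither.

E is quadratic, so its Hessian is the constant matrix H = [[12, 2], [2, 8]].
det(H) = 92, tr(H) = 20.
det(H) > 0 and tr(H) > 0, so H is positive definite everywhere: convex.

convex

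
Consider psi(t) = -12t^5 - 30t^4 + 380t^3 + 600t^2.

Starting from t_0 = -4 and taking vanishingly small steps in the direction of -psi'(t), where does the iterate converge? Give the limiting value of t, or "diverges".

psi'(t) = -60t(t - 4)(t + 1)(t + 5), so psi'(-4) = 5760.
Gradient descent moves in the -psi' direction, i.e. t is decreasing.
The nearest critical point in that direction is t = -5, where psi'' = 10800 > 0 (a local minimum). The iterate converges there.

-5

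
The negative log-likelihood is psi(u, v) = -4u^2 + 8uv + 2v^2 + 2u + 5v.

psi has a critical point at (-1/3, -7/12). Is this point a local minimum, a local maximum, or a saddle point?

saddle point

The Hessian of psi is constant: H = [[-8, 8], [8, 4]].
det(H) = (-8)·4 − 8² = -96.
Since det(H) < 0, H is indefinite and the critical point is a saddle point.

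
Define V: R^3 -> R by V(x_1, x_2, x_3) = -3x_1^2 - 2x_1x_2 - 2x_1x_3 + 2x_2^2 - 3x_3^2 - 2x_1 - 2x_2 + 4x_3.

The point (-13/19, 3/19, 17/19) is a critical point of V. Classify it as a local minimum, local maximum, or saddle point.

The Hessian is constant: H = [[-6, -2, -2], [-2, 4, 0], [-2, 0, -6]].
Leading principal minors: Δ₁ = -6, Δ₂ = -28, Δ₃ = 152.
The minors fit neither the all-positive nor the alternating-sign pattern, so H is indefinite: a saddle point.

saddle point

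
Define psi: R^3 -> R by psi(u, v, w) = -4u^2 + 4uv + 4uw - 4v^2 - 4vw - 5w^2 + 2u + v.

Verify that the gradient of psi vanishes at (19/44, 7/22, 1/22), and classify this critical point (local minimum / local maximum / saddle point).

local maximum

∇psi = (-8u + 4v + 4w + 2, 4u - 8v - 4w + 1, 4u - 4v - 10w); substituting (19/44, 7/22, 1/22) gives ∇psi = (0, 0, 0), so (19/44, 7/22, 1/22) is indeed a critical point.
The Hessian is constant: H = [[-8, 4, 4], [4, -8, -4], [4, -4, -10]].
Leading principal minors: Δ₁ = -8, Δ₂ = 48, Δ₃ = -352.
The minors alternate sign starting negative (−, +, −), so H is negative definite: a local maximum.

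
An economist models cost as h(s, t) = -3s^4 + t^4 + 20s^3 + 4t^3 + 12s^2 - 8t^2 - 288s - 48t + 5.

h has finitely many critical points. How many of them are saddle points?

5

h separates as a function of s plus a function of t, so ∇h=0 decouples.
∂h/∂s = -12(s - 4)(s - 3)(s + 2) = 0 at s ∈ {-2, 3, 4}; ∂h/∂t = 4(t - 2)(t + 2)(t + 3) = 0 at t ∈ {-3, -2, 2}.
The Hessian is diagonal: diag(h_ss, h_tt). Second derivatives: h_ss(-2)=-360, h_ss(3)=60, h_ss(4)=-72; h_tt(-3)=20, h_tt(-2)=-16, h_tt(2)=80.
Saddle points occur where the two diagonal entries have opposite signs: (-2, -3), (-2, 2), (3, -2), (4, -3), (4, 2). Count: 5.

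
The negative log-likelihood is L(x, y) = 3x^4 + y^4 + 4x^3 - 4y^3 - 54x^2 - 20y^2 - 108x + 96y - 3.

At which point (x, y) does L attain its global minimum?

L(x,y) separates as P(x) + Q(y) − 3, so its minimum is min P + min Q − 3.
P'(x) = 12(x - 3)(x + 1)(x + 3) vanishes at x ∈ {-3, -1, 3}; Q'(y) = 4(y - 4)(y - 2)(y + 3) vanishes at y ∈ {-3, 2, 4}.
Local minima of P (where P''>0): P(-3)=-27, P(3)=-459. Local minima of Q: Q(-3)=-279, Q(4)=64.
So the global minimum of L is P(3) + Q(-3) − 3 = -459 − 279 − 3 = -741, attained at (3, -3).

(3, -3)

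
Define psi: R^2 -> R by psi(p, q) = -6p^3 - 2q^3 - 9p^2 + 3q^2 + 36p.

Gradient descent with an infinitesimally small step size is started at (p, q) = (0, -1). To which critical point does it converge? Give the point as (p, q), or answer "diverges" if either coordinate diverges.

(-2, 0)

psi is separable, so gradient descent decouples: p follows -∂psi/∂p, q follows -∂psi/∂q.
∂psi/∂p = -18(p - 1)(p + 2); at p=0 this is 36, so p decreases.
∂psi/∂q = -6q(q - 1); at q=-1 this is -12, so q increases.
p converges to its nearest critical value -2 (a local min of the p-part); q converges to 0. The iterate converges to (-2, 0).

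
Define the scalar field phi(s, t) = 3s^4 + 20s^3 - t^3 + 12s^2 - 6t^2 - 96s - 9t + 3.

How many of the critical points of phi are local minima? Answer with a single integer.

2

phi separates as a function of s plus a function of t, so ∇phi=0 decouples.
∂phi/∂s = 12(s - 1)(s + 2)(s + 4) = 0 at s ∈ {-4, -2, 1}; ∂phi/∂t = -3(t + 1)(t + 3) = 0 at t ∈ {-3, -1}.
The Hessian is diagonal: diag(phi_ss, phi_tt). Second derivatives: phi_ss(-4)=120, phi_ss(-2)=-72, phi_ss(1)=180; phi_tt(-3)=6, phi_tt(-1)=-6.
Local minima occur where both diagonal entries positive: (-4, -3), (1, -3). Count: 2.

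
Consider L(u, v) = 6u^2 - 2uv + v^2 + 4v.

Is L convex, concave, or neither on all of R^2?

L is quadratic, so its Hessian is the constant matrix H = [[12, -2], [-2, 2]].
det(H) = 20, tr(H) = 14.
det(H) > 0 and tr(H) > 0, so H is positive definite everywhere: convex.

convex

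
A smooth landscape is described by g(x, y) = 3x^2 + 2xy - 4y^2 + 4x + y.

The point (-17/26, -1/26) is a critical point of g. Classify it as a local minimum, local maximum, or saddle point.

saddle point

The Hessian of g is constant: H = [[6, 2], [2, -8]].
det(H) = 6·(-8) − 2² = -52.
Since det(H) < 0, H is indefinite and the critical point is a saddle point.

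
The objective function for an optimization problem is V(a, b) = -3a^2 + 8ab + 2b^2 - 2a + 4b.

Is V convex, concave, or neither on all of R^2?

V is quadratic, so its Hessian is the constant matrix H = [[-6, 8], [8, 4]].
det(H) = -88, tr(H) = -2.
det(H) < 0, so H is indefinite: neither convex nor concave.

neither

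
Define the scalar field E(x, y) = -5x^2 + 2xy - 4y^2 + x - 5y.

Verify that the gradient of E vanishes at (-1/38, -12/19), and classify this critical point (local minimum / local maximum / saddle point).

local maximum

∇E = (-10x + 2y + 1, 2x - 8y - 5); substituting (-1/38, -12/19) gives ∇E = (0, 0), so (-1/38, -12/19) is indeed a critical point.
The Hessian of E is constant: H = [[-10, 2], [2, -8]].
det(H) = (-10)·(-8) − 2² = 76.
det(H) > 0 and tr(H) = -18 < 0, so H is negative definite and the point is a local maximum.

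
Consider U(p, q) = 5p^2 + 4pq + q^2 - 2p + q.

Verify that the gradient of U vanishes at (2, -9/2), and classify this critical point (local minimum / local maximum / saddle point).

local minimum

∇U = (10p + 4q - 2, 4p + 2q + 1); substituting (2, -9/2) gives ∇U = (0, 0), so (2, -9/2) is indeed a critical point.
The Hessian of U is constant: H = [[10, 4], [4, 2]].
det(H) = 10·2 − 4² = 4.
det(H) > 0 and tr(H) = 12 > 0, so H is positive definite and the point is a local minimum.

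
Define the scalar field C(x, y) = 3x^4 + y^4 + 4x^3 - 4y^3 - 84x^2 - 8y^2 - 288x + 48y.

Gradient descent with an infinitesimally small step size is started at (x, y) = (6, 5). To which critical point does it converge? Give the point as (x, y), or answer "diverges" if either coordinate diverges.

(4, 3)

C is separable, so gradient descent decouples: x follows -∂C/∂x, y follows -∂C/∂y.
∂C/∂x = 12(x - 4)(x + 2)(x + 3); at x=6 this is 1728, so x decreases.
∂C/∂y = 4(y - 3)(y - 2)(y + 2); at y=5 this is 168, so y decreases.
x converges to its nearest critical value 4 (a local min of the x-part); y converges to 3. The iterate converges to (4, 3).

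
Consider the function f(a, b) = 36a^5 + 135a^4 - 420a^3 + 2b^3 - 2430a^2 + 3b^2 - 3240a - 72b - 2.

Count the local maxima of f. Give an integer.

2

f separates as a function of a plus a function of b, so ∇f=0 decouples.
∂f/∂a = 180(a - 3)(a + 1)(a + 2)(a + 3) = 0 at a ∈ {-3, -2, -1, 3}; ∂f/∂b = 6(b - 3)(b + 4) = 0 at b ∈ {-4, 3}.
The Hessian is diagonal: diag(f_aa, f_bb). Second derivatives: f_aa(-3)=-2160, f_aa(-2)=900, f_aa(-1)=-1440, f_aa(3)=21600; f_bb(-4)=-42, f_bb(3)=42.
Local maxima occur where both diagonal entries negative: (-3, -4), (-1, -4). Count: 2.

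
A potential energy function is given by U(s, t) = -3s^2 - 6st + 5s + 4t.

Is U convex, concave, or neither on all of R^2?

U is quadratic, so its Hessian is the constant matrix H = [[-6, -6], [-6, 0]].
det(H) = -36, tr(H) = -6.
det(H) < 0, so H is indefinite: neither convex nor concave.

neither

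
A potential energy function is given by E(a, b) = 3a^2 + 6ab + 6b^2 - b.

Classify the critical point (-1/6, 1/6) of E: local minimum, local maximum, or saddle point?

The Hessian of E is constant: H = [[6, 6], [6, 12]].
det(H) = 6·12 − 6² = 36.
det(H) > 0 and tr(H) = 18 > 0, so H is positive definite and the point is a local minimum.

local minimum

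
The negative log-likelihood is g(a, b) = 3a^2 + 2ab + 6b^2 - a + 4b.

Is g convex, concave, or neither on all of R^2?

g is quadratic, so its Hessian is the constant matrix H = [[6, 2], [2, 12]].
det(H) = 68, tr(H) = 18.
det(H) > 0 and tr(H) > 0, so H is positive definite everywhere: convex.

convex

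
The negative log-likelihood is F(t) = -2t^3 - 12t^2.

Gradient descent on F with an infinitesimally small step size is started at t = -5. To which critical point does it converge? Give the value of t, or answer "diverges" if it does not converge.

-4

F'(t) = -6t(t + 4), so F'(-5) = -30.
Gradient descent moves in the -F' direction, i.e. t is increasing.
The nearest critical point in that direction is t = -4, where F'' = 24 > 0 (a local minimum). The iterate converges there.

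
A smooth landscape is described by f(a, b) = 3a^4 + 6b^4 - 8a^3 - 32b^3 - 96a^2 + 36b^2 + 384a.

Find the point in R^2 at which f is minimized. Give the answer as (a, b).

f(a,b) separates as P(a) + Q(b), so its minimum is min P + min Q.
P'(a) = 12(a - 4)(a - 2)(a + 4) vanishes at a ∈ {-4, 2, 4}; Q'(b) = 24b(b - 3)(b - 1) vanishes at b ∈ {0, 1, 3}.
Local minima of P (where P''>0): P(-4)=-1792, P(4)=256. Local minima of Q: Q(0)=0, Q(3)=-54.
So the global minimum of f is P(-4) + Q(3) = -1792 − 54 = -1846, attained at (-4, 3).

(-4, 3)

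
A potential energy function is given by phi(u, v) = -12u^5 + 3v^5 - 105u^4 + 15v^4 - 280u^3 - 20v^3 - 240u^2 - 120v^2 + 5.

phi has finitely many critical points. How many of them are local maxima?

4

phi separates as a function of u plus a function of v, so ∇phi=0 decouples.
∂phi/∂u = -60u(u + 1)(u + 2)(u + 4) = 0 at u ∈ {-4, -2, -1, 0}; ∂phi/∂v = 15v(v - 2)(v + 2)(v + 4) = 0 at v ∈ {-4, -2, 0, 2}.
The Hessian is diagonal: diag(phi_uu, phi_vv). Second derivatives: phi_uu(-4)=1440, phi_uu(-2)=-240, phi_uu(-1)=180, phi_uu(0)=-480; phi_vv(-4)=-720, phi_vv(-2)=240, phi_vv(0)=-240, phi_vv(2)=720.
Local maxima occur where both diagonal entries negative: (-2, -4), (-2, 0), (0, -4), (0, 0). Count: 4.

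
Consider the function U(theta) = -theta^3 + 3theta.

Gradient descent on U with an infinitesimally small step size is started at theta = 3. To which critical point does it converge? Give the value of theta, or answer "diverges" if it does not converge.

diverges

U'(theta) = -3(theta - 1)(theta + 1), so U'(3) = -24.
Gradient descent moves in the -U' direction, i.e. theta is increasing.
There is no critical point above theta=3, and U' keeps the same sign, so the iterate runs off to +∞.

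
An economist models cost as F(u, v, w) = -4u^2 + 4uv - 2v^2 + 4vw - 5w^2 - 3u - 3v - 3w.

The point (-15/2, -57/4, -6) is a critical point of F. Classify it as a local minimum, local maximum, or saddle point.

The Hessian is constant: H = [[-8, 4, 0], [4, -4, 4], [0, 4, -10]].
Leading principal minors: Δ₁ = -8, Δ₂ = 16, Δ₃ = -32.
The minors alternate sign starting negative (−, +, −), so H is negative definite: a local maximum.

local maximum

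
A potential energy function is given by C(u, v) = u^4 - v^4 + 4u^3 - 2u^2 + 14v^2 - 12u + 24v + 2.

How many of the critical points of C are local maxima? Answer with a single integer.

2

C separates as a function of u plus a function of v, so ∇C=0 decouples.
∂C/∂u = 4(u - 1)(u + 1)(u + 3) = 0 at u ∈ {-3, -1, 1}; ∂C/∂v = -4(v - 3)(v + 1)(v + 2) = 0 at v ∈ {-2, -1, 3}.
The Hessian is diagonal: diag(C_uu, C_vv). Second derivatives: C_uu(-3)=32, C_uu(-1)=-16, C_uu(1)=32; C_vv(-2)=-20, C_vv(-1)=16, C_vv(3)=-80.
Local maxima occur where both diagonal entries negative: (-1, -2), (-1, 3). Count: 2.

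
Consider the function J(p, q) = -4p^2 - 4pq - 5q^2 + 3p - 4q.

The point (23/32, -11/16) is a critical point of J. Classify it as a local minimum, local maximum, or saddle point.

local maximum

The Hessian of J is constant: H = [[-8, -4], [-4, -10]].
det(H) = (-8)·(-10) − (-4)² = 64.
det(H) > 0 and tr(H) = -18 < 0, so H is negative definite and the point is a local maximum.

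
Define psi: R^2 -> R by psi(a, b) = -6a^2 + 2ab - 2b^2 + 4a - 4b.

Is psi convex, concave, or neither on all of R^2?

psi is quadratic, so its Hessian is the constant matrix H = [[-12, 2], [2, -4]].
det(H) = 44, tr(H) = -16.
det(H) > 0 and tr(H) < 0, so H is negative definite everywhere: concave.

concave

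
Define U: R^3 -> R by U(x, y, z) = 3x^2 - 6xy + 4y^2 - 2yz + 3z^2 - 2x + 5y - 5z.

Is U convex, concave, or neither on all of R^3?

convex

U is quadratic, so its Hessian is the constant matrix H = [[6, -6, 0], [-6, 8, -2], [0, -2, 6]].
Leading principal minors: 6, 12, 48.
All positive ⇒ H ≻ 0 ⇒ convex.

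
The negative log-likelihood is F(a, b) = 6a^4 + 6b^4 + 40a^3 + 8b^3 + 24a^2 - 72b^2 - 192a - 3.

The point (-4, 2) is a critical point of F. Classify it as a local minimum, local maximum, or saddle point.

The mixed partial ∂²F/∂a∂b is 0, so the Hessian at any point is diag(F_aa, F_bb) = diag(24(3a^2 + 10a + 2), 24(3b^2 + 2b - 6)).
At (-4, 2): H = diag(240, 240).
Both eigenvalues are positive, so H is positive definite: a local minimum.

local minimum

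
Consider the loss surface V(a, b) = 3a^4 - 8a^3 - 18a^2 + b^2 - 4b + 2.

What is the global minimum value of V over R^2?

-137

V(a,b) separates as P(a) + Q(b) + 2, so its minimum is min P + min Q + 2.
P'(a) = 12a(a - 3)(a + 1) vanishes at a ∈ {-1, 0, 3}; Q'(b) = 2b - 4 vanishes at b ∈ {2}.
Local minima of P (where P''>0): P(-1)=-7, P(3)=-135. Local minima of Q: Q(2)=-4.
So the global minimum of V is P(3) + Q(2) + 2 = -135 − 4 + 2 = -137, attained at (3, 2).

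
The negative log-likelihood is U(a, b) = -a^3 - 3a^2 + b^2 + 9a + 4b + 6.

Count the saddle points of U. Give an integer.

U separates as a function of a plus a function of b, so ∇U=0 decouples.
∂U/∂a = -3(a - 1)(a + 3) = 0 at a ∈ {-3, 1}; ∂U/∂b = 2(b + 2) = 0 at b ∈ {-2}.
The Hessian is diagonal: diag(U_aa, U_bb). Second derivatives: U_aa(-3)=12, U_aa(1)=-12; U_bb(-2)=2.
Saddle points occur where the two diagonal entries have opposite signs: (1, -2). Count: 1.

1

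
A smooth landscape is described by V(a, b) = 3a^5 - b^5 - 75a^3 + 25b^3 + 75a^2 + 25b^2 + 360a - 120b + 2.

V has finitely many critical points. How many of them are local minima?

V separates as a function of a plus a function of b, so ∇V=0 decouples.
∂V/∂a = 15(a - 3)(a - 2)(a + 1)(a + 4) = 0 at a ∈ {-4, -1, 2, 3}; ∂V/∂b = -5(b - 4)(b - 1)(b + 2)(b + 3) = 0 at b ∈ {-3, -2, 1, 4}.
The Hessian is diagonal: diag(V_aa, V_bb). Second derivatives: V_aa(-4)=-1890, V_aa(-1)=540, V_aa(2)=-270, V_aa(3)=420; V_bb(-3)=140, V_bb(-2)=-90, V_bb(1)=180, V_bb(4)=-630.
Local minima occur where both diagonal entries positive: (-1, -3), (-1, 1), (3, -3), (3, 1). Count: 4.

4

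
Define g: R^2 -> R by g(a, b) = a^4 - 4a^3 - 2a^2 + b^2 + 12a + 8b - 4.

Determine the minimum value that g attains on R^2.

-29

g(a,b) separates as P(a) + Q(b) − 4, so its minimum is min P + min Q − 4.
P'(a) = 4(a - 3)(a - 1)(a + 1) vanishes at a ∈ {-1, 1, 3}; Q'(b) = 2b + 8 vanishes at b ∈ {-4}.
Local minima of P (where P''>0): P(-1)=-9, P(3)=-9. Local minima of Q: Q(-4)=-16.
So the global minimum of g is P(-1) + Q(-4) − 4 = -9 − 16 − 4 = -29, attained at (-1, -4).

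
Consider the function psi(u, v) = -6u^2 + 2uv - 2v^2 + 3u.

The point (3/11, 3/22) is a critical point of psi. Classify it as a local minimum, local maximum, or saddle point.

The Hessian of psi is constant: H = [[-12, 2], [2, -4]].
det(H) = (-12)·(-4) − 2² = 44.
det(H) > 0 and tr(H) = -16 < 0, so H is negative definite and the point is a local maximum.

local maximum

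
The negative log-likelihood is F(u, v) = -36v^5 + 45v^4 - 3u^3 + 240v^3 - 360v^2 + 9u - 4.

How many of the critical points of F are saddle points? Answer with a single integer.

F separates as a function of u plus a function of v, so ∇F=0 decouples.
∂F/∂u = -9(u - 1)(u + 1) = 0 at u ∈ {-1, 1}; ∂F/∂v = -180v(v - 2)(v - 1)(v + 2) = 0 at v ∈ {-2, 0, 1, 2}.
The Hessian is diagonal: diag(F_uu, F_vv). Second derivatives: F_uu(-1)=18, F_uu(1)=-18; F_vv(-2)=4320, F_vv(0)=-720, F_vv(1)=540, F_vv(2)=-1440.
Saddle points occur where the two diagonal entries have opposite signs: (-1, 0), (-1, 2), (1, -2), (1, 1). Count: 4.

4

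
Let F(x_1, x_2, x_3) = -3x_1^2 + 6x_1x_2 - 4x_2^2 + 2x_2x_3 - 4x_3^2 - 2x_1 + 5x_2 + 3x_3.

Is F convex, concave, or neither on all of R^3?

concave

F is quadratic, so its Hessian is the constant matrix H = [[-6, 6, 0], [6, -8, 2], [0, 2, -8]].
Leading principal minors: -6, 12, -72.
Signs alternate −, +, − ⇒ H ≺ 0 ⇒ concave.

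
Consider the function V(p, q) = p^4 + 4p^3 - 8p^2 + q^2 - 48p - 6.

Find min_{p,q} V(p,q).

V(p,q) separates as A(p) + B(q) − 6, so its minimum is min A + min B − 6.
A'(p) = 4(p - 2)(p + 2)(p + 3) vanishes at p ∈ {-3, -2, 2}; B'(q) = 2q vanishes at q ∈ {0}.
Local minima of A (where A''>0): A(-3)=45, A(2)=-80. Local minima of B: B(0)=0.
So the global minimum of V is A(2) + B(0) − 6 = -80 + 0 − 6 = -86, attained at (2, 0).

-86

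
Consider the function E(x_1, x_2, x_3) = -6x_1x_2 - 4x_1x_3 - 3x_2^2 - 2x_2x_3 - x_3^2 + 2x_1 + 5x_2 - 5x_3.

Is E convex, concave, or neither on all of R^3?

E is quadratic, so its Hessian is the constant matrix H = [[0, -6, -4], [-6, -6, -2], [-4, -2, -2]].
Leading principal minors: 0, -36, 72.
Neither pattern holds ⇒ H is indefinite ⇒ neither convex nor concave.

neither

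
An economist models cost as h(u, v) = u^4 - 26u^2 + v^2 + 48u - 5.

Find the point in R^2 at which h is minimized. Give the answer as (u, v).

h(u,v) separates as P(u) + Q(v) − 5, so its minimum is min P + min Q − 5.
P'(u) = 4(u - 3)(u - 1)(u + 4) vanishes at u ∈ {-4, 1, 3}; Q'(v) = 2v vanishes at v ∈ {0}.
Local minima of P (where P''>0): P(-4)=-352, P(3)=-9. Local minima of Q: Q(0)=0.
So the global minimum of h is P(-4) + Q(0) − 5 = -352 + 0 − 5 = -357, attained at (-4, 0).

(-4, 0)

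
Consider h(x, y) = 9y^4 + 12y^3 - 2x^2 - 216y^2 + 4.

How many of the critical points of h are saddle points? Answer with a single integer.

2

h separates as a function of x plus a function of y, so ∇h=0 decouples.
∂h/∂x = -4x = 0 at x ∈ {0}; ∂h/∂y = 36y(y - 3)(y + 4) = 0 at y ∈ {-4, 0, 3}.
The Hessian is diagonal: diag(h_xx, h_yy). Second derivatives: h_xx(0)=-4; h_yy(-4)=1008, h_yy(0)=-432, h_yy(3)=756.
Saddle points occur where the two diagonal entries have opposite signs: (0, -4), (0, 3). Count: 2.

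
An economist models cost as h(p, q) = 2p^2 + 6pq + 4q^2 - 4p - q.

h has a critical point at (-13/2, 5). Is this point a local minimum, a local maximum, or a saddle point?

saddle point

The Hessian of h is constant: H = [[4, 6], [6, 8]].
det(H) = 4·8 − 6² = -4.
Since det(H) < 0, H is indefinite and the critical point is a saddle point.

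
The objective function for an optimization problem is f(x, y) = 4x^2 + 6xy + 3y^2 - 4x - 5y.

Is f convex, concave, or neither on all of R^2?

convex

f is quadratic, so its Hessian is the constant matrix H = [[8, 6], [6, 6]].
det(H) = 12, tr(H) = 14.
det(H) > 0 and tr(H) > 0, so H is positive definite everywhere: convex.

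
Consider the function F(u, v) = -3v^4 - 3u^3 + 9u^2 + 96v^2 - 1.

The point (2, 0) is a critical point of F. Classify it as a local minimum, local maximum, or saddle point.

saddle point

The mixed partial ∂²F/∂u∂v is 0, so the Hessian at any point is diag(F_uu, F_vv) = diag(18(-u + 1), 12(-3v^2 + 16)).
At (2, 0): H = diag(-18, 192).
The eigenvalues have opposite signs, so H is indefinite: a saddle point.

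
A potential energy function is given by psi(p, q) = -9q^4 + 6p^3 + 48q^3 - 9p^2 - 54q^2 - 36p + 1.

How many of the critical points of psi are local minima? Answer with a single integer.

1

psi separates as a function of p plus a function of q, so ∇psi=0 decouples.
∂psi/∂p = 18(p - 2)(p + 1) = 0 at p ∈ {-1, 2}; ∂psi/∂q = -36q(q - 3)(q - 1) = 0 at q ∈ {0, 1, 3}.
The Hessian is diagonal: diag(psi_pp, psi_qq). Second derivatives: psi_pp(-1)=-54, psi_pp(2)=54; psi_qq(0)=-108, psi_qq(1)=72, psi_qq(3)=-216.
Local minima occur where both diagonal entries positive: (2, 1). Count: 1.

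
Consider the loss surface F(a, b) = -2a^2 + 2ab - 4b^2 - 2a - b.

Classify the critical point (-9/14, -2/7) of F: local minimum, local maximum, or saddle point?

The Hessian of F is constant: H = [[-4, 2], [2, -8]].
det(H) = (-4)·(-8) − 2² = 28.
det(H) > 0 and tr(H) = -12 < 0, so H is negative definite and the point is a local maximum.

local maximum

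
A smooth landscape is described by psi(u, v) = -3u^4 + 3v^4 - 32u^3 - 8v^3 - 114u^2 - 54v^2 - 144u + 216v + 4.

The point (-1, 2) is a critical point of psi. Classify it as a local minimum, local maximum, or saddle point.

The mixed partial ∂²psi/∂u∂v is 0, so the Hessian at any point is diag(psi_uu, psi_vv) = diag(-12(3u^2 + 16u + 19), 12(3v^2 - 4v - 9)).
At (-1, 2): H = diag(-72, -60).
Both eigenvalues are negative, so H is negative definite: a local maximum.

local maximum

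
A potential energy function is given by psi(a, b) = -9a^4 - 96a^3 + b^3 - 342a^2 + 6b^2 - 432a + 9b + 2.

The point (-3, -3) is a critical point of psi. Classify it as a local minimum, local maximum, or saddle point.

The mixed partial ∂²psi/∂a∂b is 0, so the Hessian at any point is diag(psi_aa, psi_bb) = diag(-36(3a^2 + 16a + 19), 6(b + 2)).
At (-3, -3): H = diag(72, -6).
The eigenvalues have opposite signs, so H is indefinite: a saddle point.

saddle point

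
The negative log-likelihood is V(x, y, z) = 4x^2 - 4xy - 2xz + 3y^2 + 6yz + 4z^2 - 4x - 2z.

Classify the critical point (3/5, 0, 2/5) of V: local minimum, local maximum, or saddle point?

The Hessian is constant: H = [[8, -4, -2], [-4, 6, 6], [-2, 6, 8]].
Leading principal minors: Δ₁ = 8, Δ₂ = 32, Δ₃ = 40.
All leading minors are positive, so H is positive definite: a local minimum.

local minimum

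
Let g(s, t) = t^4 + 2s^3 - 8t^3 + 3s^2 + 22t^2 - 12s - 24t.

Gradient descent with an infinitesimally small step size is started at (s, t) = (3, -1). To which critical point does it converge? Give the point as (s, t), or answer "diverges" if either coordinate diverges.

g is separable, so gradient descent decouples: s follows -∂g/∂s, t follows -∂g/∂t.
∂g/∂s = 6(s - 1)(s + 2); at s=3 this is 60, so s decreases.
∂g/∂t = 4(t - 3)(t - 2)(t - 1); at t=-1 this is -96, so t increases.
s converges to its nearest critical value 1 (a local min of the s-part); t converges to 1. The iterate converges to (1, 1).

(1, 1)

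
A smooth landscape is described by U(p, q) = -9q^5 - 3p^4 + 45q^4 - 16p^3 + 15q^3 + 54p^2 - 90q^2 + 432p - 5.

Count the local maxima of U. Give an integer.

4

U separates as a function of p plus a function of q, so ∇U=0 decouples.
∂U/∂p = -12(p - 3)(p + 3)(p + 4) = 0 at p ∈ {-4, -3, 3}; ∂U/∂q = -45q(q - 4)(q - 1)(q + 1) = 0 at q ∈ {-1, 0, 1, 4}.
The Hessian is diagonal: diag(U_pp, U_qq). Second derivatives: U_pp(-4)=-84, U_pp(-3)=72, U_pp(3)=-504; U_qq(-1)=450, U_qq(0)=-180, U_qq(1)=270, U_qq(4)=-2700.
Local maxima occur where both diagonal entries negative: (-4, 0), (-4, 4), (3, 0), (3, 4). Count: 4.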